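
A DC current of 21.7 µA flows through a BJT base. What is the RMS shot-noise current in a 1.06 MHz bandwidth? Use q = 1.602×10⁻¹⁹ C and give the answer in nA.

I_n = √(2qI·B)
2qI·B = 2 × 1.602×10⁻¹⁹ × 2.17×10⁻⁵ × 1.06×10⁶ = 7.37×10⁻¹⁸ A²
I_n = √(7.37×10⁻¹⁸) = 2.71×10⁻⁹ A = 2.71 nA

2.71 nA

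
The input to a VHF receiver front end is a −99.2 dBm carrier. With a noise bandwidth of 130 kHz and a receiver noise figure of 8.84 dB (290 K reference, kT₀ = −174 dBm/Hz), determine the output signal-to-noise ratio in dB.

14.8 dB

Noise floor: N = −174 + 10 log₁₀(B) + NF
10 log₁₀(1.30×10⁵) = 51.14 dB
N = −174 + 51.14 + 8.84 = −114.02 dBm
SNR = P_sig − N = −99.2 − (−114.02) = 14.82 dB → 14.8 dB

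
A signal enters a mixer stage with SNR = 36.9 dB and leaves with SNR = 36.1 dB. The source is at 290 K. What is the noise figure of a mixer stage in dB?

0.8 dB

NF (dB) = SNR_in(dB) − SNR_out(dB) when the source is at T₀
NF = 36.9 − 36.1 = 0.8 dB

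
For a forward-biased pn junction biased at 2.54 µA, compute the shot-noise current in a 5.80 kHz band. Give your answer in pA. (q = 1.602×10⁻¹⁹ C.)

68.7 pA

I_n = √(2qI·B)
2qI·B = 2 × 1.602×10⁻¹⁹ × 2.54×10⁻⁶ × 5.80×10³ = 4.72×10⁻²¹ A²
I_n = √(4.72×10⁻²¹) = 6.87×10⁻¹¹ A = 68.7 pA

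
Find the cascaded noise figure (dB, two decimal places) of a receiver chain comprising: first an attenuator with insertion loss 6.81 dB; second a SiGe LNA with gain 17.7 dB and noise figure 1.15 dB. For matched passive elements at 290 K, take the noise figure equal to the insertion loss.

7.96 dB

Convert to linear (a loss of L dB is a gain of −L dB): F_i = 10^(NF_i/10), G_i = 10^(G_i,dB/10)
  Stage 1: F_1 = 10^(6.81/10) = 4.797, G_1 = 10^(−6.81/10) = 0.2084
  Stage 2: F_2 = 10^(1.15/10) = 1.303, G_2 = 10^(17.7/10) = 58.88
Friis cascade:
  F = 4.797 + (1.303 − 1)/0.2084 = 6.252
NF = 10 log₁₀(6.252) = 7.96 dB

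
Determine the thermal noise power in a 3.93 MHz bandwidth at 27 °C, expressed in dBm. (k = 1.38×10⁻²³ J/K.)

−107.9 dBm

T = 27 °C + 273.15 = 300.15 K
P_n = kTB = 1.38×10⁻²³ × 300.15 × 3.93×10⁶ = 1.63×10⁻¹⁴ W
In dBm: 10 log₁₀(1.63×10⁻¹⁴ / 10⁻³) = −107.9 dBm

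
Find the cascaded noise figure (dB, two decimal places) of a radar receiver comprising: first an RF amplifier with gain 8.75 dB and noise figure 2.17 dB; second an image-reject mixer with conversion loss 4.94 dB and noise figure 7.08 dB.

Convert to linear (a loss of L dB is a gain of −L dB): F_i = 10^(NF_i/10), G_i = 10^(G_i,dB/10)
  Stage 1: F_1 = 10^(2.17/10) = 1.648, G_1 = 10^(8.75/10) = 7.499
  Stage 2: F_2 = 10^(7.08/10) = 5.105, G_2 = 10^(−4.94/10) = 0.3206
Friis cascade:
  F = 1.648 + (5.105 − 1)/7.499 = 2.196
NF = 10 log₁₀(2.196) = 3.42 dB

3.42 dB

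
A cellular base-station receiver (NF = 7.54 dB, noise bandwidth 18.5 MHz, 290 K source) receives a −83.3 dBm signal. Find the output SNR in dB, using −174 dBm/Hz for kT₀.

10.5 dB

Noise floor: N = −174 + 10 log₁₀(B) + NF
10 log₁₀(1.85×10⁷) = 72.67 dB
N = −174 + 72.67 + 7.54 = −93.79 dBm
SNR = P_sig − N = −83.3 − (−93.79) = 10.49 dB → 10.5 dB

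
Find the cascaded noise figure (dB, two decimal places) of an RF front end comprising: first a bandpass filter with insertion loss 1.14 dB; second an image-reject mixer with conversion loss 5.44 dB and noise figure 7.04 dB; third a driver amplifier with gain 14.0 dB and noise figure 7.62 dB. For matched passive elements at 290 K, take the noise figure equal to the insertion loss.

14.52 dB

Convert to linear (a loss of L dB is a gain of −L dB): F_i = 10^(NF_i/10), G_i = 10^(G_i,dB/10)
  Stage 1: F_1 = 10^(1.14/10) = 1.300, G_1 = 10^(−1.14/10) = 0.7691
  Stage 2: F_2 = 10^(7.04/10) = 5.058, G_2 = 10^(−5.44/10) = 0.2858
  Stage 3: F_3 = 10^(7.62/10) = 5.781, G_3 = 10^(14.0/10) = 25.12
Friis cascade:
  F = 1.300 + (5.058 − 1)/0.7691 + (5.781 − 1)/0.2198 = 28.33
NF = 10 log₁₀(28.33) = 14.52 dB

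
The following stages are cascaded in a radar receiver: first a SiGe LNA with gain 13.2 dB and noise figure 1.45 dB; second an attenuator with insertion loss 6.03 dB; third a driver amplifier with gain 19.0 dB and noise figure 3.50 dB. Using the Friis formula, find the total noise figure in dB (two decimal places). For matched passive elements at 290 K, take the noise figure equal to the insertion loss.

2.50 dB

Convert to linear (a loss of L dB is a gain of −L dB): F_i = 10^(NF_i/10), G_i = 10^(G_i,dB/10)
  Stage 1: F_1 = 10^(1.45/10) = 1.396, G_1 = 10^(13.2/10) = 20.89
  Stage 2: F_2 = 10^(6.03/10) = 4.009, G_2 = 10^(−6.03/10) = 0.2495
  Stage 3: F_3 = 10^(3.50/10) = 2.239, G_3 = 10^(19.0/10) = 79.43
Friis cascade:
  F = 1.396 + (4.009 − 1)/20.89 + (2.239 − 1)/5.212 = 1.778
NF = 10 log₁₀(1.778) = 2.50 dB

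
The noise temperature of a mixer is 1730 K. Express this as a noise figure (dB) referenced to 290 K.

8.43 dB

F = 1 + T_e/T₀ = 1 + 1730/290 = 6.96552
NF = 10 log₁₀(6.96552) = 8.43 dB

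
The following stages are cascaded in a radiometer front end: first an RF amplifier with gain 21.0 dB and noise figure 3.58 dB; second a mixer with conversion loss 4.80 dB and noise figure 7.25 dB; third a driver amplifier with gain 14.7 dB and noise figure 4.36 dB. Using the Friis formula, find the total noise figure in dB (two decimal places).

3.72 dB

Convert to linear (a loss of L dB is a gain of −L dB): F_i = 10^(NF_i/10), G_i = 10^(G_i,dB/10)
  Stage 1: F_1 = 10^(3.58/10) = 2.280, G_1 = 10^(21.0/10) = 125.9
  Stage 2: F_2 = 10^(7.25/10) = 5.309, G_2 = 10^(−4.80/10) = 0.3311
  Stage 3: F_3 = 10^(4.36/10) = 2.729, G_3 = 10^(14.7/10) = 29.51
Friis cascade:
  F = 2.280 + (5.309 − 1)/125.9 + (2.729 − 1)/41.69 = 2.356
NF = 10 log₁₀(2.356) = 3.72 dB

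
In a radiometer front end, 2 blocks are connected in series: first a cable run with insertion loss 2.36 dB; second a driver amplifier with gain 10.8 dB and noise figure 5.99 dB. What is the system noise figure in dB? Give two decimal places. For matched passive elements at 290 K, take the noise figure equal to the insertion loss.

Convert to linear (a loss of L dB is a gain of −L dB): F_i = 10^(NF_i/10), G_i = 10^(G_i,dB/10)
  Stage 1: F_1 = 10^(2.36/10) = 1.722, G_1 = 10^(−2.36/10) = 0.5808
  Stage 2: F_2 = 10^(5.99/10) = 3.972, G_2 = 10^(10.8/10) = 12.02
Friis cascade:
  F = 1.722 + (3.972 − 1)/0.5808 = 6.839
NF = 10 log₁₀(6.839) = 8.35 dB

8.35 dB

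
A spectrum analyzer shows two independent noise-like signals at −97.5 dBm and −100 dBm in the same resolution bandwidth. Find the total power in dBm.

Convert to linear, add, convert back:
P₁ = 1.78×10⁻¹³ W, P₂ = 1.00×10⁻¹³ W
P_tot = 2.78×10⁻¹³ W → 10 log₁₀(P_tot / 10⁻³) = −95.6 dBm

−95.6 dBm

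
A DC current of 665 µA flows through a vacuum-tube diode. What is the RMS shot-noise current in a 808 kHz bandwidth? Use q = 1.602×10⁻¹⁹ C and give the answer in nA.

I_n = √(2qI·B)
2qI·B = 2 × 1.602×10⁻¹⁹ × 6.65×10⁻⁴ × 8.08×10⁵ = 1.72×10⁻¹⁶ A²
I_n = √(1.72×10⁻¹⁶) = 1.31×10⁻⁸ A = 13.1 nA

13.1 nA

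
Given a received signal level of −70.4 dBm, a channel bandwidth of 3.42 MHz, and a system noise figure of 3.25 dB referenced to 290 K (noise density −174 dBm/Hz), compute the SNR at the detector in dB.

Noise floor: N = −174 + 10 log₁₀(B) + NF
10 log₁₀(3.42×10⁶) = 65.34 dB
N = −174 + 65.34 + 3.25 = −105.41 dBm
SNR = P_sig − N = −70.4 − (−105.41) = 35.01 dB → 35.0 dB

35.0 dB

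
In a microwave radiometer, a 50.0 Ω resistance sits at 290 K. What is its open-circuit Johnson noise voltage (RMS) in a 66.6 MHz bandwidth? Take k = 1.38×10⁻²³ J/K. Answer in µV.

V_n = √(4kTRB)
4kTRB = 4 × 1.38×10⁻²³ × 290 × 5.00×10¹ × 6.66×10⁷ = 5.33×10⁻¹¹ V²
V_n = √(5.33×10⁻¹¹) = 7.30×10⁻⁶ V = 7.30 µV

7.30 µV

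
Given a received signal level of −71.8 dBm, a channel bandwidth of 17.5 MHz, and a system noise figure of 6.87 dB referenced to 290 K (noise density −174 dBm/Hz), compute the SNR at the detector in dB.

Noise floor: N = −174 + 10 log₁₀(B) + NF
10 log₁₀(1.75×10⁷) = 72.43 dB
N = −174 + 72.43 + 6.87 = −94.70 dBm
SNR = P_sig − N = −71.8 − (−94.70) = 22.90 dB → 22.9 dB

22.9 dB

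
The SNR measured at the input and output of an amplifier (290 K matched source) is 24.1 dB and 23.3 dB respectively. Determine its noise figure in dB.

0.8 dB

NF (dB) = SNR_in(dB) − SNR_out(dB) when the source is at T₀
NF = 24.1 − 23.3 = 0.8 dB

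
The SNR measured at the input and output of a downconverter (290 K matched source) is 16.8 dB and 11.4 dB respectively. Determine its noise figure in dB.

NF (dB) = SNR_in(dB) − SNR_out(dB) when the source is at T₀
NF = 16.8 − 11.4 = 5.4 dB

5.4 dB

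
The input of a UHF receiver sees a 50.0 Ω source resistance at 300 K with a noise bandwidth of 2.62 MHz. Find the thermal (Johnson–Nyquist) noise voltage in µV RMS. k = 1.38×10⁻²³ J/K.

1.47 µV

V_n = √(4kTRB)
4kTRB = 4 × 1.38×10⁻²³ × 300 × 5.00×10¹ × 2.62×10⁶ = 2.17×10⁻¹² V²
V_n = √(2.17×10⁻¹²) = 1.47×10⁻⁶ V = 1.47 µV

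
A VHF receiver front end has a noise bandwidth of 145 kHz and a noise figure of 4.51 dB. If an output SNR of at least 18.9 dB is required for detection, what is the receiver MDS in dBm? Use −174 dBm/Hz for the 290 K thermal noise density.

Sensitivity = −174 + 10 log₁₀(B) + NF + SNR_min
= −174 + 51.61 + 4.51 + 18.9
= −98.98 dBm → −99.0 dBm

−99.0 dBm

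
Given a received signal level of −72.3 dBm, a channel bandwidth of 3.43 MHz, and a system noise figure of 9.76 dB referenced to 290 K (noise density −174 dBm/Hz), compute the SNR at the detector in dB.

Noise floor: N = −174 + 10 log₁₀(B) + NF
10 log₁₀(3.43×10⁶) = 65.35 dB
N = −174 + 65.35 + 9.76 = −98.89 dBm
SNR = P_sig − N = −72.3 − (−98.89) = 26.59 dB → 26.6 dB

26.6 dB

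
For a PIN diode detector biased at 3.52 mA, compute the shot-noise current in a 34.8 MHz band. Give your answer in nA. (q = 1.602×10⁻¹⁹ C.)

198 nA

I_n = √(2qI·B)
2qI·B = 2 × 1.602×10⁻¹⁹ × 3.52×10⁻³ × 3.48×10⁷ = 3.92×10⁻¹⁴ A²
I_n = √(3.92×10⁻¹⁴) = 1.98×10⁻⁷ A = 198 nA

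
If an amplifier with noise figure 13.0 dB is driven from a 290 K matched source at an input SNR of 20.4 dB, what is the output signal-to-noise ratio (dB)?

By definition F = SNR_in/SNR_out, so in dB: SNR_out = SNR_in − NF
SNR_out = 20.4 − 13.0 = 7.4 dB

7.4 dB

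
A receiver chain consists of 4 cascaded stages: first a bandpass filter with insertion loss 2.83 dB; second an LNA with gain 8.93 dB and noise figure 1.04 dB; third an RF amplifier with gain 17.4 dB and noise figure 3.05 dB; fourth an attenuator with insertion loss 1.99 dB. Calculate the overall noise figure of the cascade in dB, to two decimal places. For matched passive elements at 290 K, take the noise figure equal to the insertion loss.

Convert to linear (a loss of L dB is a gain of −L dB): F_i = 10^(NF_i/10), G_i = 10^(G_i,dB/10)
  Stage 1: F_1 = 10^(2.83/10) = 1.919, G_1 = 10^(−2.83/10) = 0.5212
  Stage 2: F_2 = 10^(1.04/10) = 1.271, G_2 = 10^(8.93/10) = 7.816
  Stage 3: F_3 = 10^(3.05/10) = 2.018, G_3 = 10^(17.4/10) = 54.95
  Stage 4: F_4 = 10^(1.99/10) = 1.581, G_4 = 10^(−1.99/10) = 0.6324
Friis cascade:
  F = 1.919 + (1.271 − 1)/0.5212 + (2.018 − 1)/4.074 + (1.581 − 1)/223.9 = 2.690
NF = 10 log₁₀(2.690) = 4.30 dB

4.30 dB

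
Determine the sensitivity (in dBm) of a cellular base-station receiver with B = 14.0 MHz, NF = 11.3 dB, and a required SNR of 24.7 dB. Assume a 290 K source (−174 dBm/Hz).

−66.5 dBm

Sensitivity = −174 + 10 log₁₀(B) + NF + SNR_min
= −174 + 71.46 + 11.3 + 24.7
= −66.54 dBm → −66.5 dBm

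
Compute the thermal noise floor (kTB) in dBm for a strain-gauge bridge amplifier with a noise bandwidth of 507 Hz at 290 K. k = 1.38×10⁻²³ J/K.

−146.9 dBm

P_n = kTB = 1.38×10⁻²³ × 290 × 5.07×10² = 2.03×10⁻¹⁸ W
In dBm: 10 log₁₀(2.03×10⁻¹⁸ / 10⁻³) = −146.9 dBm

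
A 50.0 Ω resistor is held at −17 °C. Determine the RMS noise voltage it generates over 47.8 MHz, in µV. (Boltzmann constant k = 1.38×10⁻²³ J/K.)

T = −17 °C + 273.15 = 256.15 K
V_n = √(4kTRB)
4kTRB = 4 × 1.38×10⁻²³ × 256.15 × 5.00×10¹ × 4.78×10⁷ = 3.38×10⁻¹¹ V²
V_n = √(3.38×10⁻¹¹) = 5.81×10⁻⁶ V = 5.81 µV

5.81 µV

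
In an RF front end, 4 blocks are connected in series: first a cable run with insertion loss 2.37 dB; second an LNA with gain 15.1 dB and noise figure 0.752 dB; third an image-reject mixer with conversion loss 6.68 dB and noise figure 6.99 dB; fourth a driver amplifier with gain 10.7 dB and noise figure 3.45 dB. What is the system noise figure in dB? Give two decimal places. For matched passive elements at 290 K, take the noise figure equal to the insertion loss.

4.09 dB

Convert to linear (a loss of L dB is a gain of −L dB): F_i = 10^(NF_i/10), G_i = 10^(G_i,dB/10)
  Stage 1: F_1 = 10^(2.37/10) = 1.726, G_1 = 10^(−2.37/10) = 0.5794
  Stage 2: F_2 = 10^(0.752/10) = 1.189, G_2 = 10^(15.1/10) = 32.36
  Stage 3: F_3 = 10^(6.99/10) = 5.000, G_3 = 10^(−6.68/10) = 0.2148
  Stage 4: F_4 = 10^(3.45/10) = 2.213, G_4 = 10^(10.7/10) = 11.75
Friis cascade:
  F = 1.726 + (1.189 − 1)/0.5794 + (5.000 − 1)/18.75 + (2.213 − 1)/4.027 = 2.567
NF = 10 log₁₀(2.567) = 4.09 dB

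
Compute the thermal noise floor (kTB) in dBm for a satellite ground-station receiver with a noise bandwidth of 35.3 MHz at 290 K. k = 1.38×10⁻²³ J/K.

−98.5 dBm

P_n = kTB = 1.38×10⁻²³ × 290 × 3.53×10⁷ = 1.41×10⁻¹³ W
In dBm: 10 log₁₀(1.41×10⁻¹³ / 10⁻³) = −98.5 dBm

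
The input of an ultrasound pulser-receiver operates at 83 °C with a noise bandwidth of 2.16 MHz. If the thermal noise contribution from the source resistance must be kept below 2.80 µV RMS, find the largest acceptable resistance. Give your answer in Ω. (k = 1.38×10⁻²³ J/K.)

185 Ω

T = 83 °C + 273.15 = 356.15 K
Johnson–Nyquist: V_n = √(4kTRB) ⇒ R = V_n² / (4kTB)
4kTB = 4 × 1.38×10⁻²³ × 356.15 × 2.16×10⁶ = 4.25×10⁻¹⁴
R = (2.80×10⁻⁶)² / 4.25×10⁻¹⁴ = 1.85×10² Ω = 185 Ω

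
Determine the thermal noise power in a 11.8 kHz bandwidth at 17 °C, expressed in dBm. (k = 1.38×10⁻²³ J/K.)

−133.3 dBm

T = 17 °C + 273.15 = 290.15 K
P_n = kTB = 1.38×10⁻²³ × 290.15 × 1.18×10⁴ = 4.72×10⁻¹⁷ W
In dBm: 10 log₁₀(4.72×10⁻¹⁷ / 10⁻³) = −133.3 dBm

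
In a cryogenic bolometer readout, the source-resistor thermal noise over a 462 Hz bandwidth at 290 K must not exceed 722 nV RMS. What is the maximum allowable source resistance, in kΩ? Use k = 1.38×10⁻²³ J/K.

Johnson–Nyquist: V_n = √(4kTRB) ⇒ R = V_n² / (4kTB)
4kTB = 4 × 1.38×10⁻²³ × 290 × 4.62×10² = 7.40×10⁻¹⁸
R = (7.22×10⁻⁷)² / 7.40×10⁻¹⁸ = 7.05×10⁴ Ω = 70.5 kΩ

70.5 kΩ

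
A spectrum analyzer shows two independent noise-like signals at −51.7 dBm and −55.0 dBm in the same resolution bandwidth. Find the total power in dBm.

Convert to linear, add, convert back:
P₁ = 6.76×10⁻⁹ W, P₂ = 3.16×10⁻⁹ W
P_tot = 9.92×10⁻⁹ W → 10 log₁₀(P_tot / 10⁻³) = −50.0 dBm

−50.0 dBm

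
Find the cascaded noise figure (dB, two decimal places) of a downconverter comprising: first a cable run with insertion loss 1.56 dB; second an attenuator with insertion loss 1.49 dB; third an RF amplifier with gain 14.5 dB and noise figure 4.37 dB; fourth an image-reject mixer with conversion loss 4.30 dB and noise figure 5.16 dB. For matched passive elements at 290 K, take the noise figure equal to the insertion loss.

7.55 dB

Convert to linear (a loss of L dB is a gain of −L dB): F_i = 10^(NF_i/10), G_i = 10^(G_i,dB/10)
  Stage 1: F_1 = 10^(1.56/10) = 1.432, G_1 = 10^(−1.56/10) = 0.6982
  Stage 2: F_2 = 10^(1.49/10) = 1.409, G_2 = 10^(−1.49/10) = 0.7096
  Stage 3: F_3 = 10^(4.37/10) = 2.735, G_3 = 10^(14.5/10) = 28.18
  Stage 4: F_4 = 10^(5.16/10) = 3.281, G_4 = 10^(−4.30/10) = 0.3715
Friis cascade:
  F = 1.432 + (1.409 − 1)/0.6982 + (2.735 − 1)/0.4955 + (3.281 − 1)/13.96 = 5.684
NF = 10 log₁₀(5.684) = 7.55 dB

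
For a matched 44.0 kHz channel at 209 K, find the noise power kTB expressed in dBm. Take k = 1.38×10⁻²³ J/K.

−129.0 dBm

P_n = kTB = 1.38×10⁻²³ × 209 × 4.40×10⁴ = 1.27×10⁻¹⁶ W
In dBm: 10 log₁₀(1.27×10⁻¹⁶ / 10⁻³) = −129.0 dBm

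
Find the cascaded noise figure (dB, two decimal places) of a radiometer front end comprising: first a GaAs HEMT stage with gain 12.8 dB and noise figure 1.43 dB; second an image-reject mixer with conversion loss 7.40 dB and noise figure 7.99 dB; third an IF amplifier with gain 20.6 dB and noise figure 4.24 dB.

3.31 dB

Convert to linear (a loss of L dB is a gain of −L dB): F_i = 10^(NF_i/10), G_i = 10^(G_i,dB/10)
  Stage 1: F_1 = 10^(1.43/10) = 1.390, G_1 = 10^(12.8/10) = 19.05
  Stage 2: F_2 = 10^(7.99/10) = 6.295, G_2 = 10^(−7.40/10) = 0.1820
  Stage 3: F_3 = 10^(4.24/10) = 2.655, G_3 = 10^(20.6/10) = 114.8
Friis cascade:
  F = 1.390 + (6.295 − 1)/19.05 + (2.655 − 1)/3.467 = 2.145
NF = 10 log₁₀(2.145) = 3.31 dB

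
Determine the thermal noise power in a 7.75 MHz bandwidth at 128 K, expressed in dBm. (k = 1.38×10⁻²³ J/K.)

−108.6 dBm

P_n = kTB = 1.38×10⁻²³ × 128 × 7.75×10⁶ = 1.37×10⁻¹⁴ W
In dBm: 10 log₁₀(1.37×10⁻¹⁴ / 10⁻³) = −108.6 dBm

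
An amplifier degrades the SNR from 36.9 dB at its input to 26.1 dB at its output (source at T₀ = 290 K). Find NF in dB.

10.8 dB

NF (dB) = SNR_in(dB) − SNR_out(dB) when the source is at T₀
NF = 36.9 − 26.1 = 10.8 dB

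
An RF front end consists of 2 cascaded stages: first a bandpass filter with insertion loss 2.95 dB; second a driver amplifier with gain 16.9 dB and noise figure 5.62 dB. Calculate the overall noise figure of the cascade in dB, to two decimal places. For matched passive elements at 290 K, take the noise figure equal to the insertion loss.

8.57 dB

Convert to linear (a loss of L dB is a gain of −L dB): F_i = 10^(NF_i/10), G_i = 10^(G_i,dB/10)
  Stage 1: F_1 = 10^(2.95/10) = 1.972, G_1 = 10^(−2.95/10) = 0.5070
  Stage 2: F_2 = 10^(5.62/10) = 3.648, G_2 = 10^(16.9/10) = 48.98
Friis cascade:
  F = 1.972 + (3.648 − 1)/0.5070 = 7.194
NF = 10 log₁₀(7.194) = 8.57 dB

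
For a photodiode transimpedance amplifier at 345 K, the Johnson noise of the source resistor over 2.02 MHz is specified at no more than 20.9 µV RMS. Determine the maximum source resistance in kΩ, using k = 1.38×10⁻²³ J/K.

11.4 kΩ

Johnson–Nyquist: V_n = √(4kTRB) ⇒ R = V_n² / (4kTB)
4kTB = 4 × 1.38×10⁻²³ × 345 × 2.02×10⁶ = 3.85×10⁻¹⁴
R = (2.09×10⁻⁵)² / 3.85×10⁻¹⁴ = 1.14×10⁴ Ω = 11.4 kΩ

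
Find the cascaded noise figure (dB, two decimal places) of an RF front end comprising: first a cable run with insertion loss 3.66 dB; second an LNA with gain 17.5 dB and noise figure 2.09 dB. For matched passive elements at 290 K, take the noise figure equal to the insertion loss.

Convert to linear (a loss of L dB is a gain of −L dB): F_i = 10^(NF_i/10), G_i = 10^(G_i,dB/10)
  Stage 1: F_1 = 10^(3.66/10) = 2.323, G_1 = 10^(−3.66/10) = 0.4305
  Stage 2: F_2 = 10^(2.09/10) = 1.618, G_2 = 10^(17.5/10) = 56.23
Friis cascade:
  F = 2.323 + (1.618 − 1)/0.4305 = 3.758
NF = 10 log₁₀(3.758) = 5.75 dB

5.75 dB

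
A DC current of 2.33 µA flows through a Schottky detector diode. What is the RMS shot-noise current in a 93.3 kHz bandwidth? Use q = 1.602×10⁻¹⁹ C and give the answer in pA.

I_n = √(2qI·B)
2qI·B = 2 × 1.602×10⁻¹⁹ × 2.33×10⁻⁶ × 9.33×10⁴ = 6.97×10⁻²⁰ A²
I_n = √(6.97×10⁻²⁰) = 2.64×10⁻¹⁰ A = 264 pA

264 pA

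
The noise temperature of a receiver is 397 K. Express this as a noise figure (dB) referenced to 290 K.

F = 1 + T_e/T₀ = 1 + 397/290 = 2.36897
NF = 10 log₁₀(2.36897) = 3.75 dB

3.75 dB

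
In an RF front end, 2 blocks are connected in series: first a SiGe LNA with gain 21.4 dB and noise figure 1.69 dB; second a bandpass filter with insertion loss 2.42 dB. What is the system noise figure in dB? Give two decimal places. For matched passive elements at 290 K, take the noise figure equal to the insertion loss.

Convert to linear (a loss of L dB is a gain of −L dB): F_i = 10^(NF_i/10), G_i = 10^(G_i,dB/10)
  Stage 1: F_1 = 10^(1.69/10) = 1.476, G_1 = 10^(21.4/10) = 138.0
  Stage 2: F_2 = 10^(2.42/10) = 1.746, G_2 = 10^(−2.42/10) = 0.5728
Friis cascade:
  F = 1.476 + (1.746 − 1)/138.0 = 1.481
NF = 10 log₁₀(1.481) = 1.71 dB

1.71 dB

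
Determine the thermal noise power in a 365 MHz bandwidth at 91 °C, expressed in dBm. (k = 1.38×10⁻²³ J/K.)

T = 91 °C + 273.15 = 364.15 K
P_n = kTB = 1.38×10⁻²³ × 364.15 × 3.65×10⁸ = 1.83×10⁻¹² W
In dBm: 10 log₁₀(1.83×10⁻¹² / 10⁻³) = −87.4 dBm

−87.4 dBm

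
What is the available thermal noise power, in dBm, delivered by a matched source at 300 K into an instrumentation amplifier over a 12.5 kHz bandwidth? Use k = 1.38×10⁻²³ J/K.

−132.9 dBm

P_n = kTB = 1.38×10⁻²³ × 300 × 1.25×10⁴ = 5.17×10⁻¹⁷ W
In dBm: 10 log₁₀(5.17×10⁻¹⁷ / 10⁻³) = −132.9 dBm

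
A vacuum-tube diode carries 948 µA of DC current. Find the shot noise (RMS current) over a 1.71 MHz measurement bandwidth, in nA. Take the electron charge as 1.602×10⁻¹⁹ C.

22.8 nA

I_n = √(2qI·B)
2qI·B = 2 × 1.602×10⁻¹⁹ × 9.48×10⁻⁴ × 1.71×10⁶ = 5.19×10⁻¹⁶ A²
I_n = √(5.19×10⁻¹⁶) = 2.28×10⁻⁸ A = 22.8 nA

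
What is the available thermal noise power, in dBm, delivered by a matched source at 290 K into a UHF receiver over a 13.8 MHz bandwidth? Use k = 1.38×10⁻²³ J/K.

P_n = kTB = 1.38×10⁻²³ × 290 × 1.38×10⁷ = 5.52×10⁻¹⁴ W
In dBm: 10 log₁₀(5.52×10⁻¹⁴ / 10⁻³) = −102.6 dBm

−102.6 dBm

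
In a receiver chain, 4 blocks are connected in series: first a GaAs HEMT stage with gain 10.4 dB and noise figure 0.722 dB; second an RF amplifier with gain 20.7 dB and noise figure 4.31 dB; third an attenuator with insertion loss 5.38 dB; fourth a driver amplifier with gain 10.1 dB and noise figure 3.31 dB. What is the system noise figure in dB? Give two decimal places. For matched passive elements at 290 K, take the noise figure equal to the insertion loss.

1.27 dB

Convert to linear (a loss of L dB is a gain of −L dB): F_i = 10^(NF_i/10), G_i = 10^(G_i,dB/10)
  Stage 1: F_1 = 10^(0.722/10) = 1.181, G_1 = 10^(10.4/10) = 10.96
  Stage 2: F_2 = 10^(4.31/10) = 2.698, G_2 = 10^(20.7/10) = 117.5
  Stage 3: F_3 = 10^(5.38/10) = 3.451, G_3 = 10^(−5.38/10) = 0.2897
  Stage 4: F_4 = 10^(3.31/10) = 2.143, G_4 = 10^(10.1/10) = 10.23
Friis cascade:
  F = 1.181 + (2.698 − 1)/10.96 + (3.451 − 1)/1288 + (2.143 − 1)/373.3 = 1.341
NF = 10 log₁₀(1.341) = 1.27 dB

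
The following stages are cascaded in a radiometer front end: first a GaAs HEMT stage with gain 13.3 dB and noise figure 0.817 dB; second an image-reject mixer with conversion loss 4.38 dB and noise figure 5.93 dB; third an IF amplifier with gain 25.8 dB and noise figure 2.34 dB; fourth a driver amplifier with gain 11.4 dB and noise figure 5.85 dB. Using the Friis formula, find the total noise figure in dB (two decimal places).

1.57 dB

Convert to linear (a loss of L dB is a gain of −L dB): F_i = 10^(NF_i/10), G_i = 10^(G_i,dB/10)
  Stage 1: F_1 = 10^(0.817/10) = 1.207, G_1 = 10^(13.3/10) = 21.38
  Stage 2: F_2 = 10^(5.93/10) = 3.917, G_2 = 10^(−4.38/10) = 0.3648
  Stage 3: F_3 = 10^(2.34/10) = 1.714, G_3 = 10^(25.8/10) = 380.2
  Stage 4: F_4 = 10^(5.85/10) = 3.846, G_4 = 10^(11.4/10) = 13.80
Friis cascade:
  F = 1.207 + (3.917 − 1)/21.38 + (1.714 − 1)/7.798 + (3.846 − 1)/2965 = 1.436
NF = 10 log₁₀(1.436) = 1.57 dB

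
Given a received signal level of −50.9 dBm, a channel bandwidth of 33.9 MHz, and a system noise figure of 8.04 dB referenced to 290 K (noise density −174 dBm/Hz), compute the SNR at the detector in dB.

Noise floor: N = −174 + 10 log₁₀(B) + NF
10 log₁₀(3.39×10⁷) = 75.3 dB
N = −174 + 75.3 + 8.04 = −90.66 dBm
SNR = P_sig − N = −50.9 − (−90.66) = 39.76 dB → 39.8 dB

39.8 dB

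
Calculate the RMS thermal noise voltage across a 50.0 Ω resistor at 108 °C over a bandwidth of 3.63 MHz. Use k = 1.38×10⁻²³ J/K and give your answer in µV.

T = 108 °C + 273.15 = 381.15 K
V_n = √(4kTRB)
4kTRB = 4 × 1.38×10⁻²³ × 381.15 × 5.00×10¹ × 3.63×10⁶ = 3.82×10⁻¹² V²
V_n = √(3.82×10⁻¹²) = 1.95×10⁻⁶ V = 1.95 µV

1.95 µV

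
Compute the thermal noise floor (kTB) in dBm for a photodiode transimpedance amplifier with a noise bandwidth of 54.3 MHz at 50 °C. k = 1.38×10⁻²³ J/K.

T = 50 °C + 273.15 = 323.15 K
P_n = kTB = 1.38×10⁻²³ × 323.15 × 5.43×10⁷ = 2.42×10⁻¹³ W
In dBm: 10 log₁₀(2.42×10⁻¹³ / 10⁻³) = −96.2 dBm

−96.2 dBm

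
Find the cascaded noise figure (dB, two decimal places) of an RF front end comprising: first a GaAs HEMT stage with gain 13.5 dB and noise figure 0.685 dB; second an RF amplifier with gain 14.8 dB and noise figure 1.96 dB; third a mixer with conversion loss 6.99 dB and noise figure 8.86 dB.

0.81 dB

Convert to linear (a loss of L dB is a gain of −L dB): F_i = 10^(NF_i/10), G_i = 10^(G_i,dB/10)
  Stage 1: F_1 = 10^(0.685/10) = 1.171, G_1 = 10^(13.5/10) = 22.39
  Stage 2: F_2 = 10^(1.96/10) = 1.570, G_2 = 10^(14.8/10) = 30.20
  Stage 3: F_3 = 10^(8.86/10) = 7.691, G_3 = 10^(−6.99/10) = 0.2000
Friis cascade:
  F = 1.171 + (1.570 − 1)/22.39 + (7.691 − 1)/676.1 = 1.206
NF = 10 log₁₀(1.206) = 0.81 dB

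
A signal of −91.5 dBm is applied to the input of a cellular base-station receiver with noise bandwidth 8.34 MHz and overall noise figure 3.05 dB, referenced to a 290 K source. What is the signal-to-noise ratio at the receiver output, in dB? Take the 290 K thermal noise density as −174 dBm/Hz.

Noise floor: N = −174 + 10 log₁₀(B) + NF
10 log₁₀(8.34×10⁶) = 69.21 dB
N = −174 + 69.21 + 3.05 = −101.74 dBm
SNR = P_sig − N = −91.5 − (−101.74) = 10.24 dB → 10.2 dB

10.2 dB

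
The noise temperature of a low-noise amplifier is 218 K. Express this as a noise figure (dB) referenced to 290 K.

2.43 dB

F = 1 + T_e/T₀ = 1 + 218/290 = 1.75172
NF = 10 log₁₀(1.75172) = 2.43 dB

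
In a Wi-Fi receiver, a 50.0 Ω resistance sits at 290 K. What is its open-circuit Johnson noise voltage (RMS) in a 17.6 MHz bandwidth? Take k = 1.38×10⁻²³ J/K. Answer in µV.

V_n = √(4kTRB)
4kTRB = 4 × 1.38×10⁻²³ × 290 × 5.00×10¹ × 1.76×10⁷ = 1.41×10⁻¹¹ V²
V_n = √(1.41×10⁻¹¹) = 3.75×10⁻⁶ V = 3.75 µV

3.75 µV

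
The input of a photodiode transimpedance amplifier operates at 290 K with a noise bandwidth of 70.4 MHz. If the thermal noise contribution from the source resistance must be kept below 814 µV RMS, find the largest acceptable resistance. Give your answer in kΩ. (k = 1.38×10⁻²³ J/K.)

588 kΩ

Johnson–Nyquist: V_n = √(4kTRB) ⇒ R = V_n² / (4kTB)
4kTB = 4 × 1.38×10⁻²³ × 290 × 7.04×10⁷ = 1.13×10⁻¹²
R = (8.14×10⁻⁴)² / 1.13×10⁻¹² = 5.88×10⁵ Ω = 588 kΩ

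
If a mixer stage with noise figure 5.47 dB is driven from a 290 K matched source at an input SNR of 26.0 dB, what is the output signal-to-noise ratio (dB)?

20.53 dB

By definition F = SNR_in/SNR_out, so in dB: SNR_out = SNR_in − NF
SNR_out = 26.0 − 5.47 = 20.53 dB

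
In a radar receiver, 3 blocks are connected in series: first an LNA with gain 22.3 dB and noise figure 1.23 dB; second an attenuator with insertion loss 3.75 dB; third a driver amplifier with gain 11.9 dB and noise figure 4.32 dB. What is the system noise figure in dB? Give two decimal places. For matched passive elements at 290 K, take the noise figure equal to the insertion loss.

Convert to linear (a loss of L dB is a gain of −L dB): F_i = 10^(NF_i/10), G_i = 10^(G_i,dB/10)
  Stage 1: F_1 = 10^(1.23/10) = 1.327, G_1 = 10^(22.3/10) = 169.8
  Stage 2: F_2 = 10^(3.75/10) = 2.371, G_2 = 10^(−3.75/10) = 0.4217
  Stage 3: F_3 = 10^(4.32/10) = 2.704, G_3 = 10^(11.9/10) = 15.49
Friis cascade:
  F = 1.327 + (2.371 − 1)/169.8 + (2.704 − 1)/71.61 = 1.359
NF = 10 log₁₀(1.359) = 1.33 dB

1.33 dB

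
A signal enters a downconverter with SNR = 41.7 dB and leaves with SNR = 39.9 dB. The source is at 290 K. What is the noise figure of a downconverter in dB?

NF (dB) = SNR_in(dB) − SNR_out(dB) when the source is at T₀
NF = 41.7 − 39.9 = 1.8 dB

1.8 dB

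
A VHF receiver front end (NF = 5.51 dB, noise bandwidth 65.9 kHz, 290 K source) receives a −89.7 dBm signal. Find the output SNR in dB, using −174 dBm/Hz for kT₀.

Noise floor: N = −174 + 10 log₁₀(B) + NF
10 log₁₀(6.59×10⁴) = 48.19 dB
N = −174 + 48.19 + 5.51 = −120.30 dBm
SNR = P_sig − N = −89.7 − (−120.30) = 30.60 dB → 30.6 dB

30.6 dB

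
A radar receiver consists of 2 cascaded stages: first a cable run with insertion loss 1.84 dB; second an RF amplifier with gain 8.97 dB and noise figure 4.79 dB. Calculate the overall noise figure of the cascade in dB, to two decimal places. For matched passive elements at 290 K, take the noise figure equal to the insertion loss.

Convert to linear (a loss of L dB is a gain of −L dB): F_i = 10^(NF_i/10), G_i = 10^(G_i,dB/10)
  Stage 1: F_1 = 10^(1.84/10) = 1.528, G_1 = 10^(−1.84/10) = 0.6546
  Stage 2: F_2 = 10^(4.79/10) = 3.013, G_2 = 10^(8.97/10) = 7.889
Friis cascade:
  F = 1.528 + (3.013 − 1)/0.6546 = 4.603
NF = 10 log₁₀(4.603) = 6.63 dB

6.63 dB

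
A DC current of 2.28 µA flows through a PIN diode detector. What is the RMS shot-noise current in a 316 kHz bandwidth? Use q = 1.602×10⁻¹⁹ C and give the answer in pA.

I_n = √(2qI·B)
2qI·B = 2 × 1.602×10⁻¹⁹ × 2.28×10⁻⁶ × 3.16×10⁵ = 2.31×10⁻¹⁹ A²
I_n = √(2.31×10⁻¹⁹) = 4.80×10⁻¹⁰ A = 480 pA

480 pA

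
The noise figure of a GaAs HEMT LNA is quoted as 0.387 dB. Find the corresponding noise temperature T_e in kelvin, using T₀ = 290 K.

27.0 K

F = 10^(0.387/10) = 1.0932
T_e = (F − 1)·T₀ = (1.0932 − 1) × 290 = 27.0 K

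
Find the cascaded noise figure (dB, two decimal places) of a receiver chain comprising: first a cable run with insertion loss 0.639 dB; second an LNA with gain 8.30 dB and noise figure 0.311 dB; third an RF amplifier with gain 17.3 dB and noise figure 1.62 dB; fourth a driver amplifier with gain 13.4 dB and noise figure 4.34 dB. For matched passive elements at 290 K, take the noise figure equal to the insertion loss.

Convert to linear (a loss of L dB is a gain of −L dB): F_i = 10^(NF_i/10), G_i = 10^(G_i,dB/10)
  Stage 1: F_1 = 10^(0.639/10) = 1.159, G_1 = 10^(−0.639/10) = 0.8632
  Stage 2: F_2 = 10^(0.311/10) = 1.074, G_2 = 10^(8.30/10) = 6.761
  Stage 3: F_3 = 10^(1.62/10) = 1.452, G_3 = 10^(17.3/10) = 53.70
  Stage 4: F_4 = 10^(4.34/10) = 2.716, G_4 = 10^(13.4/10) = 21.88
Friis cascade:
  F = 1.159 + (1.074 − 1)/0.8632 + (1.452 − 1)/5.836 + (2.716 − 1)/313.4 = 1.327
NF = 10 log₁₀(1.327) = 1.23 dB

1.23 dB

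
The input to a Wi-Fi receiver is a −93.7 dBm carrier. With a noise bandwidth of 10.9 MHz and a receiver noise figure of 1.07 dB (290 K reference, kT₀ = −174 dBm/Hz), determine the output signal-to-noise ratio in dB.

Noise floor: N = −174 + 10 log₁₀(B) + NF
10 log₁₀(1.09×10⁷) = 70.37 dB
N = −174 + 70.37 + 1.07 = −102.56 dBm
SNR = P_sig − N = −93.7 − (−102.56) = 8.86 dB → 8.9 dB

8.9 dB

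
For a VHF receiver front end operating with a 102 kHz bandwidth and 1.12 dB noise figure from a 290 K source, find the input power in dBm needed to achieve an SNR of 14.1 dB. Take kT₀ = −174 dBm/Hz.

Sensitivity = −174 + 10 log₁₀(B) + NF + SNR_min
= −174 + 50.09 + 1.12 + 14.1
= −108.69 dBm → −108.7 dBm

−108.7 dBm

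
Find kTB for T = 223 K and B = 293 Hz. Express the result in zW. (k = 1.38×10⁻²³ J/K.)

P_n = kTB = 1.38×10⁻²³ × 223 × 2.93×10² = 9.02×10⁻¹⁹ W = 902 zW

902 zW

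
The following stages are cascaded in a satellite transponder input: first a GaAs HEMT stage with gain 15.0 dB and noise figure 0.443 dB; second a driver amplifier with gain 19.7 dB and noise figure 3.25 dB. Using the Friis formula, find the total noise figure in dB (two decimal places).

0.58 dB

Convert to linear (a loss of L dB is a gain of −L dB): F_i = 10^(NF_i/10), G_i = 10^(G_i,dB/10)
  Stage 1: F_1 = 10^(0.443/10) = 1.107, G_1 = 10^(15.0/10) = 31.62
  Stage 2: F_2 = 10^(3.25/10) = 2.113, G_2 = 10^(19.7/10) = 93.33
Friis cascade:
  F = 1.107 + (2.113 − 1)/31.62 = 1.143
NF = 10 log₁₀(1.143) = 0.58 dB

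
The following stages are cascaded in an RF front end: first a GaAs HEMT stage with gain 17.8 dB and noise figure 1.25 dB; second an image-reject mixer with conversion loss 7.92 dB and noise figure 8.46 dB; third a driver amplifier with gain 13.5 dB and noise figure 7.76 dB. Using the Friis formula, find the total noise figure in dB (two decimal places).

Convert to linear (a loss of L dB is a gain of −L dB): F_i = 10^(NF_i/10), G_i = 10^(G_i,dB/10)
  Stage 1: F_1 = 10^(1.25/10) = 1.334, G_1 = 10^(17.8/10) = 60.26
  Stage 2: F_2 = 10^(8.46/10) = 7.015, G_2 = 10^(−7.92/10) = 0.1614
  Stage 3: F_3 = 10^(7.76/10) = 5.970, G_3 = 10^(13.5/10) = 22.39
Friis cascade:
  F = 1.334 + (7.015 − 1)/60.26 + (5.970 − 1)/9.727 = 1.944
NF = 10 log₁₀(1.944) = 2.89 dB

2.89 dB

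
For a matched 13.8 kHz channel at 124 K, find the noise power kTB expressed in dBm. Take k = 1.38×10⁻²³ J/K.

−136.3 dBm

P_n = kTB = 1.38×10⁻²³ × 124 × 1.38×10⁴ = 2.36×10⁻¹⁷ W
In dBm: 10 log₁₀(2.36×10⁻¹⁷ / 10⁻³) = −136.3 dBm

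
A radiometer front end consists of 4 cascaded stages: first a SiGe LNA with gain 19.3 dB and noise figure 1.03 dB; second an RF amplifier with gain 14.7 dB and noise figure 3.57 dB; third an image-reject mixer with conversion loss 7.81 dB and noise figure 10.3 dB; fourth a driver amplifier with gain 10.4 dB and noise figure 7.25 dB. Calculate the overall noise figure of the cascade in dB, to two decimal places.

1.13 dB

Convert to linear (a loss of L dB is a gain of −L dB): F_i = 10^(NF_i/10), G_i = 10^(G_i,dB/10)
  Stage 1: F_1 = 10^(1.03/10) = 1.268, G_1 = 10^(19.3/10) = 85.11
  Stage 2: F_2 = 10^(3.57/10) = 2.275, G_2 = 10^(14.7/10) = 29.51
  Stage 3: F_3 = 10^(10.3/10) = 10.72, G_3 = 10^(−7.81/10) = 0.1656
  Stage 4: F_4 = 10^(7.25/10) = 5.309, G_4 = 10^(10.4/10) = 10.96
Friis cascade:
  F = 1.268 + (2.275 − 1)/85.11 + (10.72 − 1)/2512 + (5.309 − 1)/415.9 = 1.297
NF = 10 log₁₀(1.297) = 1.13 dB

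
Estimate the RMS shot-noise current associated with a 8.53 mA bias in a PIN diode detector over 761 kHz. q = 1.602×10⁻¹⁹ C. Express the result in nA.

I_n = √(2qI·B)
2qI·B = 2 × 1.602×10⁻¹⁹ × 8.53×10⁻³ × 7.61×10⁵ = 2.08×10⁻¹⁵ A²
I_n = √(2.08×10⁻¹⁵) = 4.56×10⁻⁸ A = 45.6 nA

45.6 nA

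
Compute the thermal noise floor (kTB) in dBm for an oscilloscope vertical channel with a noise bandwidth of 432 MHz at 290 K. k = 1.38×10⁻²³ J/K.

−87.6 dBm

P_n = kTB = 1.38×10⁻²³ × 290 × 4.32×10⁸ = 1.73×10⁻¹² W
In dBm: 10 log₁₀(1.73×10⁻¹² / 10⁻³) = −87.6 dBm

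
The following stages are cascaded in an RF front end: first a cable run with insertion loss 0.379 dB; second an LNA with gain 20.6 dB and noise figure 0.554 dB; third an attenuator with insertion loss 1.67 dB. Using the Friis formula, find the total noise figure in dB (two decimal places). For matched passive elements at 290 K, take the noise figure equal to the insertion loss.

Convert to linear (a loss of L dB is a gain of −L dB): F_i = 10^(NF_i/10), G_i = 10^(G_i,dB/10)
  Stage 1: F_1 = 10^(0.379/10) = 1.091, G_1 = 10^(−0.379/10) = 0.9164
  Stage 2: F_2 = 10^(0.554/10) = 1.136, G_2 = 10^(20.6/10) = 114.8
  Stage 3: F_3 = 10^(1.67/10) = 1.469, G_3 = 10^(−1.67/10) = 0.6808
Friis cascade:
  F = 1.091 + (1.136 − 1)/0.9164 + (1.469 − 1)/105.2 = 1.244
NF = 10 log₁₀(1.244) = 0.95 dB

0.95 dB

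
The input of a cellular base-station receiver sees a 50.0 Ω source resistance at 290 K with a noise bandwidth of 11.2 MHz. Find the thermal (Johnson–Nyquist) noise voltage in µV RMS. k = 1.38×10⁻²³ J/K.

V_n = √(4kTRB)
4kTRB = 4 × 1.38×10⁻²³ × 290 × 5.00×10¹ × 1.12×10⁷ = 8.96×10⁻¹² V²
V_n = √(8.96×10⁻¹²) = 2.99×10⁻⁶ V = 2.99 µV

2.99 µV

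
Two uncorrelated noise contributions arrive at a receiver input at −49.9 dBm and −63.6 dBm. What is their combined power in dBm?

−49.7 dBm

Convert to linear, add, convert back:
P₁ = 1.02×10⁻⁸ W, P₂ = 4.37×10⁻¹⁰ W
P_tot = 1.07×10⁻⁸ W → 10 log₁₀(P_tot / 10⁻³) = −49.7 dBm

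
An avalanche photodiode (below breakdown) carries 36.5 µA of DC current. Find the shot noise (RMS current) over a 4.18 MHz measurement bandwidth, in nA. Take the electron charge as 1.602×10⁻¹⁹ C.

I_n = √(2qI·B)
2qI·B = 2 × 1.602×10⁻¹⁹ × 3.65×10⁻⁵ × 4.18×10⁶ = 4.89×10⁻¹⁷ A²
I_n = √(4.89×10⁻¹⁷) = 6.99×10⁻⁹ A = 6.99 nA

6.99 nA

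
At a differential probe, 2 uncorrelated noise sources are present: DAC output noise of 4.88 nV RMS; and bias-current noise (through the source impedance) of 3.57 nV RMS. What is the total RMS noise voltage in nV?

Uncorrelated sources add in power (mean-square): V_tot = √(ΣV_i²)
V_tot = √[(4.88×10⁻⁹)² + (3.57×10⁻⁹)²] = 6.05×10⁻⁹ V = 6.05 nV

6.05 nV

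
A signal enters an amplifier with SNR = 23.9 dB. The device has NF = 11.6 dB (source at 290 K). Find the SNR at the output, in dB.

12.3 dB

By definition F = SNR_in/SNR_out, so in dB: SNR_out = SNR_in − NF
SNR_out = 23.9 − 11.6 = 12.3 dB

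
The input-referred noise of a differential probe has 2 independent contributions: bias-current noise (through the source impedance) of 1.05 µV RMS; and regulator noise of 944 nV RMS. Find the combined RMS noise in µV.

Uncorrelated sources add in power (mean-square): V_tot = √(ΣV_i²)
V_tot = √[(1.05×10⁻⁶)² + (9.44×10⁻⁷)²] = 1.41×10⁻⁶ V = 1.41 µV

1.41 µV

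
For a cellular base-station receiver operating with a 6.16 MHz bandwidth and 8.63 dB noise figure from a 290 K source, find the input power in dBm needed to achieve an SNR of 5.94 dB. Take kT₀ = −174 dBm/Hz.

Sensitivity = −174 + 10 log₁₀(B) + NF + SNR_min
= −174 + 67.9 + 8.63 + 5.94
= −91.53 dBm → −91.5 dBm

−91.5 dBm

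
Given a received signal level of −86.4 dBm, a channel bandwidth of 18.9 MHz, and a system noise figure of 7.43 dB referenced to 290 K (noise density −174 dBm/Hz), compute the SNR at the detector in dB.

Noise floor: N = −174 + 10 log₁₀(B) + NF
10 log₁₀(1.89×10⁷) = 72.76 dB
N = −174 + 72.76 + 7.43 = −93.81 dBm
SNR = P_sig − N = −86.4 − (−93.81) = 7.41 dB → 7.4 dB

7.4 dB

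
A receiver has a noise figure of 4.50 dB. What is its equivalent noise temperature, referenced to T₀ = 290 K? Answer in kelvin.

F = 10^(4.50/10) = 2.81838
T_e = (F − 1)·T₀ = (2.81838 − 1) × 290 = 527 K

527 K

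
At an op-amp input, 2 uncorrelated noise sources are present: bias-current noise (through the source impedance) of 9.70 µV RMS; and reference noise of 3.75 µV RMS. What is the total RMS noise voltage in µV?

10.4 µV

Uncorrelated sources add in power (mean-square): V_tot = √(ΣV_i²)
V_tot = √[(9.70×10⁻⁶)² + (3.75×10⁻⁶)²] = 1.04×10⁻⁵ V = 10.4 µV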